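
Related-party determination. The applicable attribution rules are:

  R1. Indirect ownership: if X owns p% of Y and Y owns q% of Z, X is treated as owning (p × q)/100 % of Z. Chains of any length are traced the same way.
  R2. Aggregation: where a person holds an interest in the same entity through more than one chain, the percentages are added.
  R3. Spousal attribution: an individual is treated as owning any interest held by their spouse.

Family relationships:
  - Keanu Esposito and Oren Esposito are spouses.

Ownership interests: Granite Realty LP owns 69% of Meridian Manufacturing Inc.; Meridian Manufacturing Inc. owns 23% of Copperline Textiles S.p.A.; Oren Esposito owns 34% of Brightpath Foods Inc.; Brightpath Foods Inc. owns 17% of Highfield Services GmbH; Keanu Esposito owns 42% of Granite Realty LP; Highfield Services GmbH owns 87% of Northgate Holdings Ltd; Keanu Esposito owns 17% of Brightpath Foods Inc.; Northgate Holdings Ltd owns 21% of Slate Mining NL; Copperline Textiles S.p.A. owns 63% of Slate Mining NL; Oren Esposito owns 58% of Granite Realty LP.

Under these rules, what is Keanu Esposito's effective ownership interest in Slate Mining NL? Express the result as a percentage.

11.582109%

By spousal attribution (R3), Keanu Esposito is treated as also owning Oren Esposito's interest in Brightpath Foods Inc, giving 17% + 34% = 51%.
By spousal attribution (R3), Keanu Esposito is treated as also owning Oren Esposito's interest in Granite Realty LP, giving 42% + 58% = 100%.
Chain via Brightpath Foods Inc. → Highfield Services GmbH → Northgate Holdings Ltd (R1): 51% × 17% × 87% × 21% = 1.584009% of Slate Mining NL.
Chain via Granite Realty LP → Meridian Manufacturing Inc. → Copperline Textiles S.p.A. (R1): 100% × 69% × 23% × 63% = 9.9981% of Slate Mining NL.
Aggregating (R2): 1.584009% + 9.9981% = 11.582109%.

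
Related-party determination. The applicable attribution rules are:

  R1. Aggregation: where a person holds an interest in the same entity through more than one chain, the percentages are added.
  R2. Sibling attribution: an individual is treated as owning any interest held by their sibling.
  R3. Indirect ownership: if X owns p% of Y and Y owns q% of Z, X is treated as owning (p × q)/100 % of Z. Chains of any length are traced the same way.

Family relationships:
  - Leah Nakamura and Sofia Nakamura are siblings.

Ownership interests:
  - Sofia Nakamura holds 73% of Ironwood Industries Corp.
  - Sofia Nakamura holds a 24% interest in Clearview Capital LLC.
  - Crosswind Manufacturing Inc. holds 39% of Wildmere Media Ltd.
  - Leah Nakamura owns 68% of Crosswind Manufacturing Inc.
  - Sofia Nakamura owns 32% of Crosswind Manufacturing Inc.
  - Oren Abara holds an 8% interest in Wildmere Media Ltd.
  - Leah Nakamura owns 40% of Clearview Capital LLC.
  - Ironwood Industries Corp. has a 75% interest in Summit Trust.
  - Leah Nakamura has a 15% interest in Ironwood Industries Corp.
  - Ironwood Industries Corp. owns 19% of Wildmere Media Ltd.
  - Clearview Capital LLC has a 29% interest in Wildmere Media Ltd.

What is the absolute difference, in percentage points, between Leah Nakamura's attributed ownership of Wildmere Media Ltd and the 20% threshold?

54.28

By sibling attribution (R2), Leah Nakamura is treated as also owning Sofia Nakamura's interest in Ironwood Industries Corp, giving 15% + 73% = 88%.
By sibling attribution (R2), Leah Nakamura is treated as also owning Sofia Nakamura's interest in Crosswind Manufacturing Inc, giving 68% + 32% = 100%.
By sibling attribution (R2), Leah Nakamura is treated as also owning Sofia Nakamura's interest in Clearview Capital LLC, giving 40% + 24% = 64%.
Chain via Ironwood Industries Corp. (R3): 88% × 19% = 16.72% of Wildmere Media Ltd.
Chain via Crosswind Manufacturing Inc. (R3): 100% × 39% = 39% of Wildmere Media Ltd.
Chain via Clearview Capital LLC (R3): 64% × 29% = 18.56% of Wildmere Media Ltd.
Aggregating (R1): 16.72% + 39% + 18.56% = 74.28%.
74.28% exceeds the 20% threshold by 54.28 percentage points.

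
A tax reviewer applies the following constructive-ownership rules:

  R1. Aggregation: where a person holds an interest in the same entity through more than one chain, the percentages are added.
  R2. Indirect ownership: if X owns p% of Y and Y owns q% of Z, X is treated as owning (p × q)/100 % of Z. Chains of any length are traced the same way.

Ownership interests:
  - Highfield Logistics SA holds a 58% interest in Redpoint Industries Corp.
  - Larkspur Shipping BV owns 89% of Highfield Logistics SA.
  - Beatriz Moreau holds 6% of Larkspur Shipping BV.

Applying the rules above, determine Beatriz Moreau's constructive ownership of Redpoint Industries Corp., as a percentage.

3.0972%

Chain via Larkspur Shipping BV → Highfield Logistics SA (R2): 6% × 89% × 58% = 3.0972% of Redpoint Industries Corp.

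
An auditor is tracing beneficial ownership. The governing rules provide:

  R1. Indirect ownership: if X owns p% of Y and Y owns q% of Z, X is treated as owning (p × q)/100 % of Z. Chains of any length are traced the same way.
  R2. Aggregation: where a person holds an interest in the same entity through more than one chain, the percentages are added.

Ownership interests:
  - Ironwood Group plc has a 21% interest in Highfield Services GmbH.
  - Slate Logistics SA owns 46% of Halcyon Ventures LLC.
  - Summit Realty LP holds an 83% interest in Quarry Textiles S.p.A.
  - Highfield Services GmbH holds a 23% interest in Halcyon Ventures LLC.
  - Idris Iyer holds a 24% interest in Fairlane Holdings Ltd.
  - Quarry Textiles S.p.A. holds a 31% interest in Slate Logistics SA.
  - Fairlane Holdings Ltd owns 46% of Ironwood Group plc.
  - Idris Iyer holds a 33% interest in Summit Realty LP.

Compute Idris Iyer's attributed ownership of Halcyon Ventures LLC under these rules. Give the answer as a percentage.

4.439046%

Chain via Summit Realty LP → Quarry Textiles S.p.A. → Slate Logistics SA (R1): 33% × 83% × 31% × 46% = 3.905814% of Halcyon Ventures LLC.
Chain via Fairlane Holdings Ltd → Ironwood Group plc → Highfield Services GmbH (R1): 24% × 46% × 21% × 23% = 0.533232% of Halcyon Ventures LLC.
Aggregating (R2): 3.905814% + 0.533232% = 4.439046%.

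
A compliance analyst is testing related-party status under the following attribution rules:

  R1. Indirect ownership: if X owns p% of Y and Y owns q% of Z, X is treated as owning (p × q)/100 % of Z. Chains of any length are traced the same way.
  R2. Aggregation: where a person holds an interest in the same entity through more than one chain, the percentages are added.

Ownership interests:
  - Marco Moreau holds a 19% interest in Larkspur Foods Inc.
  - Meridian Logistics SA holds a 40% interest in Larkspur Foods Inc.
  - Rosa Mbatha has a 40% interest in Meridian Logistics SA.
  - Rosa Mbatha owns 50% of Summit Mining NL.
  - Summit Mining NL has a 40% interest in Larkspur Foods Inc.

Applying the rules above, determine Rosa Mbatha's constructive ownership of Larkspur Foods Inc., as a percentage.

Chain via Meridian Logistics SA (R1): 40% × 40% = 16% of Larkspur Foods Inc.
Chain via Summit Mining NL (R1): 50% × 40% = 20% of Larkspur Foods Inc.
Aggregating (R2): 16% + 20% = 36%.

36%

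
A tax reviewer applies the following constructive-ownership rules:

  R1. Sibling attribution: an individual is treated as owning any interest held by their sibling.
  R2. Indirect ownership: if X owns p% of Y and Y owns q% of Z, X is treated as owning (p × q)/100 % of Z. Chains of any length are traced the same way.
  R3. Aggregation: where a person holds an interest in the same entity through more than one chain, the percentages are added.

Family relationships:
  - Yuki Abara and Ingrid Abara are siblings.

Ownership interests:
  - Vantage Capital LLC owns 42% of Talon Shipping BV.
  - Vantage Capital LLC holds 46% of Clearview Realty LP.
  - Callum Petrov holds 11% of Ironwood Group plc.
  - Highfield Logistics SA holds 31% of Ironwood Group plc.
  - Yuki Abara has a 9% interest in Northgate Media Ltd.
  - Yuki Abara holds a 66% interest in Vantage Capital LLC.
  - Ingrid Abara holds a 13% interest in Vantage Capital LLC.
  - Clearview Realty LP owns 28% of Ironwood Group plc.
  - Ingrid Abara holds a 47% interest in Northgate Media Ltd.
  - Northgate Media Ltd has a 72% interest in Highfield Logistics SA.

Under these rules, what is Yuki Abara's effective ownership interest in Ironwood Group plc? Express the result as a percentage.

By sibling attribution (R1), Yuki Abara is treated as also owning Ingrid Abara's interest in Northgate Media Ltd, giving 9% + 47% = 56%.
By sibling attribution (R1), Yuki Abara is treated as also owning Ingrid Abara's interest in Vantage Capital LLC, giving 66% + 13% = 79%.
Chain via Northgate Media Ltd → Highfield Logistics SA (R2): 56% × 72% × 31% = 12.4992% of Ironwood Group plc.
Chain via Vantage Capital LLC → Clearview Realty LP (R2): 79% × 46% × 28% = 10.1752% of Ironwood Group plc.
Aggregating (R3): 12.4992% + 10.1752% = 22.6744%.

22.6744%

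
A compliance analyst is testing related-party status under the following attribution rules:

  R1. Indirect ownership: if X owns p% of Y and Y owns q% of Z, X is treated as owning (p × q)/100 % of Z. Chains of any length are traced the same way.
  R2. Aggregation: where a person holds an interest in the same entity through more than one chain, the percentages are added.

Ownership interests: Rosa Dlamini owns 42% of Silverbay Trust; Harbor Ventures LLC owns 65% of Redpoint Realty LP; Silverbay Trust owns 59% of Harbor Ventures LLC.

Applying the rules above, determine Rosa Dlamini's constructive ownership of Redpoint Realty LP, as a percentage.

Chain via Silverbay Trust → Harbor Ventures LLC (R1): 42% × 59% × 65% = 16.107% of Redpoint Realty LP.

16.107%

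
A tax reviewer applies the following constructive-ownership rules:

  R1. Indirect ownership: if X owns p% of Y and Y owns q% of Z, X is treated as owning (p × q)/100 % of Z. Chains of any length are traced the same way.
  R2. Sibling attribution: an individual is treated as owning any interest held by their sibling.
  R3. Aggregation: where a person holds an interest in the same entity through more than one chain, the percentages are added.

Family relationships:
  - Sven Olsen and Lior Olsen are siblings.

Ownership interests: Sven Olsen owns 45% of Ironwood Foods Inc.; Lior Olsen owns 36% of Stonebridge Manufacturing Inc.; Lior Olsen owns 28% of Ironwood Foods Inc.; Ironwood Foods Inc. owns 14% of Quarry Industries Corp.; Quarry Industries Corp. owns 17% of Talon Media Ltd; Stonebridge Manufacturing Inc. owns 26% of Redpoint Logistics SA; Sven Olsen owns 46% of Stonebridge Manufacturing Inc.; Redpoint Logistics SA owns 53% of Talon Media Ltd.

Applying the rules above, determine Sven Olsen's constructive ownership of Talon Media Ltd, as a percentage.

13.037%

By sibling attribution (R2), Sven Olsen is treated as also owning Lior Olsen's interest in Ironwood Foods Inc, giving 45% + 28% = 73%.
By sibling attribution (R2), Sven Olsen is treated as also owning Lior Olsen's interest in Stonebridge Manufacturing Inc, giving 46% + 36% = 82%.
Chain via Ironwood Foods Inc. → Quarry Industries Corp. (R1): 73% × 14% × 17% = 1.7374% of Talon Media Ltd.
Chain via Stonebridge Manufacturing Inc. → Redpoint Logistics SA (R1): 82% × 26% × 53% = 11.2996% of Talon Media Ltd.
Aggregating (R3): 1.7374% + 11.2996% = 13.037%.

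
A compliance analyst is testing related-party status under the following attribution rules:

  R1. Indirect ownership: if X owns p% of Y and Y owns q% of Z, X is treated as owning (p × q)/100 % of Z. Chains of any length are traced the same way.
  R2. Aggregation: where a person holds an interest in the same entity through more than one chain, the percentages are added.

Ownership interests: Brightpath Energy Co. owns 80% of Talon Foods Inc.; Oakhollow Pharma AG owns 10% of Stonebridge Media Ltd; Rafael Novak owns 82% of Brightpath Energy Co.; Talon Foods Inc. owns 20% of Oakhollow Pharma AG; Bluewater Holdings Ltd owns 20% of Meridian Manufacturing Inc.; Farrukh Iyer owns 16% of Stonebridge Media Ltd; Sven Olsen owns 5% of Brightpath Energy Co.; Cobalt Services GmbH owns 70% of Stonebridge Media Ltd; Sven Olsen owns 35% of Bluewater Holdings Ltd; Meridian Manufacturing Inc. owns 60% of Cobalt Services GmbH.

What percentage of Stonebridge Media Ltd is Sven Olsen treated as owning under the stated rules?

Chain via Brightpath Energy Co. → Talon Foods Inc. → Oakhollow Pharma AG (R1): 5% × 80% × 20% × 10% = 0.08% of Stonebridge Media Ltd.
Chain via Bluewater Holdings Ltd → Meridian Manufacturing Inc. → Cobalt Services GmbH (R1): 35% × 20% × 60% × 70% = 2.94% of Stonebridge Media Ltd.
Aggregating (R2): 0.08% + 2.94% = 3.02%.

3.02%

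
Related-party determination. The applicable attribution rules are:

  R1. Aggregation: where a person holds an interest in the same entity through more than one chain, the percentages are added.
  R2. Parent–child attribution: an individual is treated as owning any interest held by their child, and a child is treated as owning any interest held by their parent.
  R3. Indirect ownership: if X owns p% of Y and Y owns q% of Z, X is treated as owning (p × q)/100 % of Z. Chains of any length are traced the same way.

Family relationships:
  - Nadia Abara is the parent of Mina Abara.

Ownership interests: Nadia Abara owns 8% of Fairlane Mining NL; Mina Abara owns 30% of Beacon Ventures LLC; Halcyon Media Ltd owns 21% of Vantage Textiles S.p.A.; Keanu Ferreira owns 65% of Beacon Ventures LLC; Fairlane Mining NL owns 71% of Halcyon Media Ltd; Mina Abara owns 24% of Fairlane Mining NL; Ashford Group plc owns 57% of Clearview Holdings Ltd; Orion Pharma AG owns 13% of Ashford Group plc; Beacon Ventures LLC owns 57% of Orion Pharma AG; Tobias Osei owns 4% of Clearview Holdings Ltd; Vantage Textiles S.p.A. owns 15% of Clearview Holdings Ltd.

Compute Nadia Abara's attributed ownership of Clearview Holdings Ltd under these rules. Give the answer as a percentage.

1.98279%

By parent–child attribution (R2), Nadia Abara is treated as also owning Mina Abara's interest in Fairlane Mining NL, giving 8% + 24% = 32%.
By parent–child attribution (R2), Nadia Abara is treated as owning Mina Abara's 30% interest in Beacon Ventures LLC.
Chain via Fairlane Mining NL → Halcyon Media Ltd → Vantage Textiles S.p.A. (R3): 32% × 71% × 21% × 15% = 0.71568% of Clearview Holdings Ltd.
Chain via Beacon Ventures LLC → Orion Pharma AG → Ashford Group plc (R3): 30% × 57% × 13% × 57% = 1.26711% of Clearview Holdings Ltd.
Aggregating (R1): 0.71568% + 1.26711% = 1.98279%.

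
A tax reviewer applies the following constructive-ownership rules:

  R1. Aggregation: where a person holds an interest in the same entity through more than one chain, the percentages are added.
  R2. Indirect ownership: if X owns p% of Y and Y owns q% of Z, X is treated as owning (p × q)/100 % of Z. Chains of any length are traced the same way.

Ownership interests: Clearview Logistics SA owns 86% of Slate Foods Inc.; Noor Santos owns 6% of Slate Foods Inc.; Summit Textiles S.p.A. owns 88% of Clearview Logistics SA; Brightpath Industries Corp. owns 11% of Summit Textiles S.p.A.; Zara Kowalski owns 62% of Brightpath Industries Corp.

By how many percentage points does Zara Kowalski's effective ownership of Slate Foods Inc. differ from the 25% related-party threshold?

Chain via Brightpath Industries Corp. → Summit Textiles S.p.A. → Clearview Logistics SA (R2): 62% × 11% × 88% × 86% = 5.161376% of Slate Foods Inc.
5.161376% falls short of the 25% threshold by 19.838624 percentage points.

19.838624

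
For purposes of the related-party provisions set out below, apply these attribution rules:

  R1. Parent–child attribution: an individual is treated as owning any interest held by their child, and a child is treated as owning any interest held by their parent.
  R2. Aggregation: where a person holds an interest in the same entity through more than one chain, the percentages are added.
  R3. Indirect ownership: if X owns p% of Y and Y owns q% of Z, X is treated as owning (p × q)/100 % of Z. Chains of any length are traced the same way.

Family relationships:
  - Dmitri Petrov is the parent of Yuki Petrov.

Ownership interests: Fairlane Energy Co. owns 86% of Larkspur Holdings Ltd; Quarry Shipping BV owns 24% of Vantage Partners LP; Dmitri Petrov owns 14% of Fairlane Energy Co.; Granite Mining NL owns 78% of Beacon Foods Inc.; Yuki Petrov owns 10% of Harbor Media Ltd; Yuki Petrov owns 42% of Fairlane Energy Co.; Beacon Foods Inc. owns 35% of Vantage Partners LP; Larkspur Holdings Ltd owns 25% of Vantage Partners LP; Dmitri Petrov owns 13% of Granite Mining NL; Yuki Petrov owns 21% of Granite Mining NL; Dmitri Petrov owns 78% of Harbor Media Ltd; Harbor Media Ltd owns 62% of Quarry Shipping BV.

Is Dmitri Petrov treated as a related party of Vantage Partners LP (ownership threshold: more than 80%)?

By parent–child attribution (R1), Dmitri Petrov is treated as also owning Yuki Petrov's interest in Granite Mining NL, giving 13% + 21% = 34%.
By parent–child attribution (R1), Dmitri Petrov is treated as also owning Yuki Petrov's interest in Harbor Media Ltd, giving 78% + 10% = 88%.
By parent–child attribution (R1), Dmitri Petrov is treated as also owning Yuki Petrov's interest in Fairlane Energy Co, giving 14% + 42% = 56%.
Chain via Granite Mining NL → Beacon Foods Inc. (R3): 34% × 78% × 35% = 9.282% of Vantage Partners LP.
Chain via Harbor Media Ltd → Quarry Shipping BV (R3): 88% × 62% × 24% = 13.0944% of Vantage Partners LP.
Chain via Fairlane Energy Co. → Larkspur Holdings Ltd (R3): 56% × 86% × 25% = 12.04% of Vantage Partners LP.
Aggregating (R2): 9.282% + 13.0944% + 12.04% = 34.4164%.
34.4164% does not exceed the 80% threshold, so Dmitri is not a related party to Vantage Partners LP.

No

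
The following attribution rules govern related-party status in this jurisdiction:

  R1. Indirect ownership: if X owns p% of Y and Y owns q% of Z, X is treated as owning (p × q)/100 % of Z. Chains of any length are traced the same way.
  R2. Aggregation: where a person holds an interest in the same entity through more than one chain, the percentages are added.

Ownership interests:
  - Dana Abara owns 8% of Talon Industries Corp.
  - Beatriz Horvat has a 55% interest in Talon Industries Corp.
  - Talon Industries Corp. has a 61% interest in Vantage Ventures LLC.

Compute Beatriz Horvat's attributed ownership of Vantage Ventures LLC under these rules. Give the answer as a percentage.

Chain via Talon Industries Corp. (R1): 55% × 61% = 33.55% of Vantage Ventures LLC.

33.55%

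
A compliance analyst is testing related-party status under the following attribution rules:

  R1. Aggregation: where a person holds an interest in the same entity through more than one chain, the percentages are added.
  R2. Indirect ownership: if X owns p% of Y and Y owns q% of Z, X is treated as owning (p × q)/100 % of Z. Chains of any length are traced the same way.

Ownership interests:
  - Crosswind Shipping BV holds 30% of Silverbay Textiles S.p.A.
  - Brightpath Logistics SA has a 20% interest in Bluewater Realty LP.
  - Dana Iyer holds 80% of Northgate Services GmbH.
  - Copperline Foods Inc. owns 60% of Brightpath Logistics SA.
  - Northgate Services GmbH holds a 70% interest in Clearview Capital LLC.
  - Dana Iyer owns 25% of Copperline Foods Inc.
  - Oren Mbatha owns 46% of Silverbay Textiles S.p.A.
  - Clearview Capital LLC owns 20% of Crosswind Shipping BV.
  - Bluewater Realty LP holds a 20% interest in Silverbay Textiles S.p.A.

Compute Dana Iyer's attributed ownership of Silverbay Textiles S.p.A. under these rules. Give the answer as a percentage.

3.96%

Chain via Copperline Foods Inc. → Brightpath Logistics SA → Bluewater Realty LP (R2): 25% × 60% × 20% × 20% = 0.6% of Silverbay Textiles S.p.A.
Chain via Northgate Services GmbH → Clearview Capital LLC → Crosswind Shipping BV (R2): 80% × 70% × 20% × 30% = 3.36% of Silverbay Textiles S.p.A.
Aggregating (R1): 0.6% + 3.36% = 3.96%.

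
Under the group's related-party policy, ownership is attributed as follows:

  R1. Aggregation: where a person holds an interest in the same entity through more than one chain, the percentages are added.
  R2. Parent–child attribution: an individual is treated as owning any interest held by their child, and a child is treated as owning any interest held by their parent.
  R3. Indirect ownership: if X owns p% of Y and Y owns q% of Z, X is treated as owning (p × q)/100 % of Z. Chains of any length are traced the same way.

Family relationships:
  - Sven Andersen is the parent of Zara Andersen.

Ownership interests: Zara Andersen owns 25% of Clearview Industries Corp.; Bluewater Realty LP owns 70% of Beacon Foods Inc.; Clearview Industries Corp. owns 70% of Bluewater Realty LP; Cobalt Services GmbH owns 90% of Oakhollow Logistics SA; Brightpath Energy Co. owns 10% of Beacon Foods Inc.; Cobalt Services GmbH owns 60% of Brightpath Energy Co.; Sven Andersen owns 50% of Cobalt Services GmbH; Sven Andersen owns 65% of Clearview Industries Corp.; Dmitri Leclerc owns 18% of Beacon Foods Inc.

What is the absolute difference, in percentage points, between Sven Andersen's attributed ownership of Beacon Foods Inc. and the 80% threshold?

By parent–child attribution (R2), Sven Andersen is treated as also owning Zara Andersen's interest in Clearview Industries Corp, giving 65% + 25% = 90%.
Chain via Clearview Industries Corp. → Bluewater Realty LP (R3): 90% × 70% × 70% = 44.1% of Beacon Foods Inc.
Chain via Cobalt Services GmbH → Brightpath Energy Co. (R3): 50% × 60% × 10% = 3% of Beacon Foods Inc.
Aggregating (R1): 44.1% + 3% = 47.1%.
47.1% falls short of the 80% threshold by 32.9 percentage points.

32.9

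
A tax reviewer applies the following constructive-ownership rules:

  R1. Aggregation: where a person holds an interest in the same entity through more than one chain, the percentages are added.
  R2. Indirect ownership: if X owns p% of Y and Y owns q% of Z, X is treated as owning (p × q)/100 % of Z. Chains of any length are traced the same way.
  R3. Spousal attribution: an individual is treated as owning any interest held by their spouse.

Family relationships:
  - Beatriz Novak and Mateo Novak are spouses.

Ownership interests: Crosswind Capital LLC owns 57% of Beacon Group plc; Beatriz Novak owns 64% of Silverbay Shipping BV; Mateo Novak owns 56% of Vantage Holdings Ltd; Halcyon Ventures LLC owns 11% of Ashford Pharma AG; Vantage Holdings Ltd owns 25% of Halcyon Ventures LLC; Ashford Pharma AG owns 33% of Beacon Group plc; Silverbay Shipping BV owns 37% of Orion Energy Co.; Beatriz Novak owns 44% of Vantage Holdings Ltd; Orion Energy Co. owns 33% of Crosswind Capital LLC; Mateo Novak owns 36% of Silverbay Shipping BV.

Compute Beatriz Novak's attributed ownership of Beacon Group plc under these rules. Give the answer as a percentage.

7.8672%

By spousal attribution (R3), Beatriz Novak is treated as also owning Mateo Novak's interest in Silverbay Shipping BV, giving 64% + 36% = 100%.
By spousal attribution (R3), Beatriz Novak is treated as also owning Mateo Novak's interest in Vantage Holdings Ltd, giving 44% + 56% = 100%.
Chain via Silverbay Shipping BV → Orion Energy Co. → Crosswind Capital LLC (R2): 100% × 37% × 33% × 57% = 6.9597% of Beacon Group plc.
Chain via Vantage Holdings Ltd → Halcyon Ventures LLC → Ashford Pharma AG (R2): 100% × 25% × 11% × 33% = 0.9075% of Beacon Group plc.
Aggregating (R1): 6.9597% + 0.9075% = 7.8672%.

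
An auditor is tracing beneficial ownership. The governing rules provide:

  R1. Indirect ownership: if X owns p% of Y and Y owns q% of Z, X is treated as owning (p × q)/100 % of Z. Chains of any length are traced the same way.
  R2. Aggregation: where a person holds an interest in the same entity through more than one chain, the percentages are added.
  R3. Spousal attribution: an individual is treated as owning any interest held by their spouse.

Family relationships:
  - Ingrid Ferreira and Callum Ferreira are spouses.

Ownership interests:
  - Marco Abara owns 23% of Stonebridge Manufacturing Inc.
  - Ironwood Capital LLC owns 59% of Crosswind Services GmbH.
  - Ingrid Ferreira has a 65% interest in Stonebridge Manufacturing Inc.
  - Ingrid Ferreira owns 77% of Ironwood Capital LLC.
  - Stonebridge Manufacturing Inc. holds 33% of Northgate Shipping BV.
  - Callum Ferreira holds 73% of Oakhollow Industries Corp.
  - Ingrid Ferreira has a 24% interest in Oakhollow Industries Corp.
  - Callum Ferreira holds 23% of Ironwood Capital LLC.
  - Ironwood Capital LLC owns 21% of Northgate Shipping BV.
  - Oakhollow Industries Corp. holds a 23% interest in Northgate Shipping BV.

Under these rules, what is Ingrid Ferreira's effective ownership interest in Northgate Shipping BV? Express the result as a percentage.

By spousal attribution (R3), Ingrid Ferreira is treated as also owning Callum Ferreira's interest in Oakhollow Industries Corp, giving 24% + 73% = 97%.
By spousal attribution (R3), Ingrid Ferreira is treated as also owning Callum Ferreira's interest in Ironwood Capital LLC, giving 77% + 23% = 100%.
Chain via Oakhollow Industries Corp. (R1): 97% × 23% = 22.31% of Northgate Shipping BV.
Chain via Ironwood Capital LLC (R1): 100% × 21% = 21% of Northgate Shipping BV.
Chain via Stonebridge Manufacturing Inc. (R1): 65% × 33% = 21.45% of Northgate Shipping BV.
Aggregating (R2): 22.31% + 21% + 21.45% = 64.76%.

64.76%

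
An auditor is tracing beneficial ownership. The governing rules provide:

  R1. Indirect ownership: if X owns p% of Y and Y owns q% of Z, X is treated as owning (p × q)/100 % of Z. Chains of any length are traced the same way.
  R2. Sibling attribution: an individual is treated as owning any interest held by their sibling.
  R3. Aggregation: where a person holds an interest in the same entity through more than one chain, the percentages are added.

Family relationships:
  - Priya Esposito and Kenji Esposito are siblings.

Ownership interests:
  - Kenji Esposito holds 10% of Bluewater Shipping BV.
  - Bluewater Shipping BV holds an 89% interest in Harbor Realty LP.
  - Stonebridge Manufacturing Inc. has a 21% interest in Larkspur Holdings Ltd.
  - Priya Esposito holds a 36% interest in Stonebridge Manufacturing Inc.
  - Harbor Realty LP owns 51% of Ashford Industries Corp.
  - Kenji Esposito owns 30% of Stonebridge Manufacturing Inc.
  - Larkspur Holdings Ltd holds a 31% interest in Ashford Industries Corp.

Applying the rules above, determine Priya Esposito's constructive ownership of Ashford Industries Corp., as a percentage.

By sibling attribution (R2), Priya Esposito is treated as also owning Kenji Esposito's interest in Stonebridge Manufacturing Inc, giving 36% + 30% = 66%.
By sibling attribution (R2), Priya Esposito is treated as owning Kenji Esposito's 10% interest in Bluewater Shipping BV.
Chain via Stonebridge Manufacturing Inc. → Larkspur Holdings Ltd (R1): 66% × 21% × 31% = 4.2966% of Ashford Industries Corp.
Chain via Bluewater Shipping BV → Harbor Realty LP (R1): 10% × 89% × 51% = 4.539% of Ashford Industries Corp.
Aggregating (R3): 4.2966% + 4.539% = 8.8356%.

8.8356%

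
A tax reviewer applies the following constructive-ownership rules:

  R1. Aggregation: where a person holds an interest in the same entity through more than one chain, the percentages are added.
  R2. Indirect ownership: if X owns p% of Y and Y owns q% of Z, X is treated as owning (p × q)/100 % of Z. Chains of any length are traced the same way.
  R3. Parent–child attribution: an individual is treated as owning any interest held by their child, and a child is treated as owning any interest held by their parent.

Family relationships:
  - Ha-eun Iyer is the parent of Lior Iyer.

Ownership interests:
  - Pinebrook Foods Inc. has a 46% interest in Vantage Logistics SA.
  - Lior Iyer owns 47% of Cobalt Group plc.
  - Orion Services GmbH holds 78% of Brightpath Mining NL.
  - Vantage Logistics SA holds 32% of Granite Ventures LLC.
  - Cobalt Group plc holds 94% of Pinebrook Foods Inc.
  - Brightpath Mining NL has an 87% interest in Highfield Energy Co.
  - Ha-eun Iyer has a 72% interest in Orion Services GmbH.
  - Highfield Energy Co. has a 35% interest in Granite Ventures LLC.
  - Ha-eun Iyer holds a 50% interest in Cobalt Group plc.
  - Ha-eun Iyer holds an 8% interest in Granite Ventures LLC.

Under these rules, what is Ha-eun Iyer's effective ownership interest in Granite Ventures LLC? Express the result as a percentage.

By parent–child attribution (R3), Ha-eun Iyer is treated as also owning Lior Iyer's interest in Cobalt Group plc, giving 50% + 47% = 97%.
Chain via Orion Services GmbH → Brightpath Mining NL → Highfield Energy Co. (R2): 72% × 78% × 87% × 35% = 17.10072% of Granite Ventures LLC.
Chain via Cobalt Group plc → Pinebrook Foods Inc. → Vantage Logistics SA (R2): 97% × 94% × 46% × 32% = 13.421696% of Granite Ventures LLC.
Direct interest in Granite Ventures LLC: 8%.
Aggregating (R1): 17.10072% + 13.421696% + 8% = 38.522416%.

38.522416%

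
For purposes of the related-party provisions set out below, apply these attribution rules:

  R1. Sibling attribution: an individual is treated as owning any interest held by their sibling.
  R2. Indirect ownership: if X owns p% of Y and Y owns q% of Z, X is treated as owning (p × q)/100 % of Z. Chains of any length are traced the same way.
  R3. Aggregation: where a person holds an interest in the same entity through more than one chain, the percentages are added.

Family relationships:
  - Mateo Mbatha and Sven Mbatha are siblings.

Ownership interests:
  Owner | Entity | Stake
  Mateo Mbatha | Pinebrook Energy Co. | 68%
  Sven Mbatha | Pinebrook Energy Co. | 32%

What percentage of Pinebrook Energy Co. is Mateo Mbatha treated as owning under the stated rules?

By sibling attribution (R1), Mateo Mbatha is treated as also owning Sven Mbatha's interest in Pinebrook Energy Co, giving 68% + 32% = 100%.
Direct interest in Pinebrook Energy Co: 100%.

100%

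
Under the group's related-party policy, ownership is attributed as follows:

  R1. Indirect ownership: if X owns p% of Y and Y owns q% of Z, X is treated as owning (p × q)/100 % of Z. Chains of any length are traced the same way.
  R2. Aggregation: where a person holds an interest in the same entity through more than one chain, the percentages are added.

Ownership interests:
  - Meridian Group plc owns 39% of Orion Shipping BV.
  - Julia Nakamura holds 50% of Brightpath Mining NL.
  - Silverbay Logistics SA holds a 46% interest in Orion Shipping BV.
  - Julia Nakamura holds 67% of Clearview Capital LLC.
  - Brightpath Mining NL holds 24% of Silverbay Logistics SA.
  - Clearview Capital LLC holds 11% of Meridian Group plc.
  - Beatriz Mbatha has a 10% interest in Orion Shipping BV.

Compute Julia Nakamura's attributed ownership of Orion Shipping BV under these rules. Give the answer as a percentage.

8.3943%

Chain via Clearview Capital LLC → Meridian Group plc (R1): 67% × 11% × 39% = 2.8743% of Orion Shipping BV.
Chain via Brightpath Mining NL → Silverbay Logistics SA (R1): 50% × 24% × 46% = 5.52% of Orion Shipping BV.
Aggregating (R2): 2.8743% + 5.52% = 8.3943%.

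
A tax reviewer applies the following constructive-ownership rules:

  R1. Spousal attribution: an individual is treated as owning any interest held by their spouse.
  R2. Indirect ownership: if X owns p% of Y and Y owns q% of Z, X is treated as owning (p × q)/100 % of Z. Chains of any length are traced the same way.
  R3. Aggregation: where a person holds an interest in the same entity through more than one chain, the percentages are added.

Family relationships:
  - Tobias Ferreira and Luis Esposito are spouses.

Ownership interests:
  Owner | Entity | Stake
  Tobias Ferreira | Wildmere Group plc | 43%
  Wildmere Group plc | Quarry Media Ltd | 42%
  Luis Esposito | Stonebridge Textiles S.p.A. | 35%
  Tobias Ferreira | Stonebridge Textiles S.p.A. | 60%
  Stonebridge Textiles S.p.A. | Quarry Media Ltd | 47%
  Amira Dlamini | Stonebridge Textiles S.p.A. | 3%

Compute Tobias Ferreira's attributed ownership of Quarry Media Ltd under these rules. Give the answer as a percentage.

62.71%

By spousal attribution (R1), Tobias Ferreira is treated as also owning Luis Esposito's interest in Stonebridge Textiles S.p.A, giving 60% + 35% = 95%.
Chain via Wildmere Group plc (R2): 43% × 42% = 18.06% of Quarry Media Ltd.
Chain via Stonebridge Textiles S.p.A. (R2): 95% × 47% = 44.65% of Quarry Media Ltd.
Aggregating (R3): 18.06% + 44.65% = 62.71%.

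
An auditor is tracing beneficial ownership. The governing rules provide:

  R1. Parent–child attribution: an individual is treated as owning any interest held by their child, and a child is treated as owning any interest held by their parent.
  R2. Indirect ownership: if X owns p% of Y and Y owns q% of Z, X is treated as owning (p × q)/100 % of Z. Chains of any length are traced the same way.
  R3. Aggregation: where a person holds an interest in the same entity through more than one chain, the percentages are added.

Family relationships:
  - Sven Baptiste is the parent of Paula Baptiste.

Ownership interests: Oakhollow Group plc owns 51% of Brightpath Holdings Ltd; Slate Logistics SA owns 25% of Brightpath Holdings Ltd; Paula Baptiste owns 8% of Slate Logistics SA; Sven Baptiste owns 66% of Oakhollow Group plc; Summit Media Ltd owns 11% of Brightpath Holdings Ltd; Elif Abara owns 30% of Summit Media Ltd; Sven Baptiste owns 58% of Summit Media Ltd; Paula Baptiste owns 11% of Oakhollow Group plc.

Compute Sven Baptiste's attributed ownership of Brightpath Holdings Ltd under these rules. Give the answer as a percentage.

47.65%

By parent–child attribution (R1), Sven Baptiste is treated as also owning Paula Baptiste's interest in Oakhollow Group plc, giving 66% + 11% = 77%.
By parent–child attribution (R1), Sven Baptiste is treated as owning Paula Baptiste's 8% interest in Slate Logistics SA.
Chain via Oakhollow Group plc (R2): 77% × 51% = 39.27% of Brightpath Holdings Ltd.
Chain via Summit Media Ltd (R2): 58% × 11% = 6.38% of Brightpath Holdings Ltd.
Chain via Slate Logistics SA (R2): 8% × 25% = 2% of Brightpath Holdings Ltd.
Aggregating (R3): 39.27% + 6.38% + 2% = 47.65%.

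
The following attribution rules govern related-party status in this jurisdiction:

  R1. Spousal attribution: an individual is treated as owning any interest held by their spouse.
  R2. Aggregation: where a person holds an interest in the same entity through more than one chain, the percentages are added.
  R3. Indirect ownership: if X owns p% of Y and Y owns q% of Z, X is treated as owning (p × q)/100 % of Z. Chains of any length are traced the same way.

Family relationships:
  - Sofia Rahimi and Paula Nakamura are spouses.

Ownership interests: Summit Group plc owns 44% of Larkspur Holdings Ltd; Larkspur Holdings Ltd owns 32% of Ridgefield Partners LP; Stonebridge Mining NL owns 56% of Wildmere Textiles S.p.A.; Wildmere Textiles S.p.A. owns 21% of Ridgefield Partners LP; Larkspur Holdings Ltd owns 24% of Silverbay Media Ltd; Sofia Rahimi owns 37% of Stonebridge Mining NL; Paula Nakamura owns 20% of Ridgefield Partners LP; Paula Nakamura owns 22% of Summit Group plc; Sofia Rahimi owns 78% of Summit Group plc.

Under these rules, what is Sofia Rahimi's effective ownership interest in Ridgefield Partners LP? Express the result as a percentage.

By spousal attribution (R1), Sofia Rahimi is treated as also owning Paula Nakamura's interest in Summit Group plc, giving 78% + 22% = 100%.
By spousal attribution (R1), Sofia Rahimi is treated as owning Paula Nakamura's 20% interest in Ridgefield Partners LP.
Chain via Stonebridge Mining NL → Wildmere Textiles S.p.A. (R3): 37% × 56% × 21% = 4.3512% of Ridgefield Partners LP.
Chain via Summit Group plc → Larkspur Holdings Ltd (R3): 100% × 44% × 32% = 14.08% of Ridgefield Partners LP.
Direct interest in Ridgefield Partners LP: 20%.
Aggregating (R2): 4.3512% + 14.08% + 20% = 38.4312%.

38.4312%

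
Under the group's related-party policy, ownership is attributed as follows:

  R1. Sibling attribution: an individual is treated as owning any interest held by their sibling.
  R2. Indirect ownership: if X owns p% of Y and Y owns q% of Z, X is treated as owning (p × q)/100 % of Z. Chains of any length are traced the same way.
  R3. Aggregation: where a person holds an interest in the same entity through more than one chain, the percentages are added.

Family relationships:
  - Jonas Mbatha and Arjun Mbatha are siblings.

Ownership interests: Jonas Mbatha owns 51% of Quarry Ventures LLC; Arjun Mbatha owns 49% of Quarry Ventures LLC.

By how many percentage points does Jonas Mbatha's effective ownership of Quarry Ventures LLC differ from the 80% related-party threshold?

20

By sibling attribution (R1), Jonas Mbatha is treated as also owning Arjun Mbatha's interest in Quarry Ventures LLC, giving 51% + 49% = 100%.
Direct interest in Quarry Ventures LLC: 100%.
100% exceeds the 80% threshold by 20 percentage points.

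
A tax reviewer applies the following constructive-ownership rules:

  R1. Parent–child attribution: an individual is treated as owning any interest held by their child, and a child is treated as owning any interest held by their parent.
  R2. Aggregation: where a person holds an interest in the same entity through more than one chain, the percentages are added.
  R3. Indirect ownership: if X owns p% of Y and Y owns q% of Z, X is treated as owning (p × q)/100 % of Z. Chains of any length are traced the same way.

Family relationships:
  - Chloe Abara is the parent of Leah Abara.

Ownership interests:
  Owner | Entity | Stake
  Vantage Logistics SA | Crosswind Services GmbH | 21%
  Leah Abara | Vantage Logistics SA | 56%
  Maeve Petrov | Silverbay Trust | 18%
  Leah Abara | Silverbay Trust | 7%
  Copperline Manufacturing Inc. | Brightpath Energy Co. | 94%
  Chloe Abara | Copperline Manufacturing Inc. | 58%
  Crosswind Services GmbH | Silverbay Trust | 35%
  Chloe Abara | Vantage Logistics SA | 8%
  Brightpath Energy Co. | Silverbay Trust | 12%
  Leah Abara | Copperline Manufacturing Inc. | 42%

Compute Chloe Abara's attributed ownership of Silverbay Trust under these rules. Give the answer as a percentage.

22.984%

By parent–child attribution (R1), Chloe Abara is treated as also owning Leah Abara's interest in Vantage Logistics SA, giving 8% + 56% = 64%.
By parent–child attribution (R1), Chloe Abara is treated as also owning Leah Abara's interest in Copperline Manufacturing Inc, giving 58% + 42% = 100%.
By parent–child attribution (R1), Chloe Abara is treated as owning Leah Abara's 7% interest in Silverbay Trust.
Chain via Vantage Logistics SA → Crosswind Services GmbH (R3): 64% × 21% × 35% = 4.704% of Silverbay Trust.
Chain via Copperline Manufacturing Inc. → Brightpath Energy Co. (R3): 100% × 94% × 12% = 11.28% of Silverbay Trust.
Direct interest in Silverbay Trust: 7%.
Aggregating (R2): 4.704% + 11.28% + 7% = 22.984%.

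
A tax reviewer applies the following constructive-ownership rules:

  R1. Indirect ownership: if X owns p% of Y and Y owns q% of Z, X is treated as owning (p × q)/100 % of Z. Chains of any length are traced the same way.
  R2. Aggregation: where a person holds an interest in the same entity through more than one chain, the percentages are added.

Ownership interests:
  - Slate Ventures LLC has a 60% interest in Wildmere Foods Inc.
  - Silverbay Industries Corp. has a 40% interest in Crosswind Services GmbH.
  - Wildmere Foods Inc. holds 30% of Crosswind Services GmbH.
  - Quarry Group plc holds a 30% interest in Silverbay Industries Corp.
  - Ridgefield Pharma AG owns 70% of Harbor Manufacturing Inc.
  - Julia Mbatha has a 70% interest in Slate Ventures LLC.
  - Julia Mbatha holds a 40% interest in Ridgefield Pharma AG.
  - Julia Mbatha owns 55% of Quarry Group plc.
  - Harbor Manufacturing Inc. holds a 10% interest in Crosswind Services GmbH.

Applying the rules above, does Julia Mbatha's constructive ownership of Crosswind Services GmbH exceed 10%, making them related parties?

Chain via Ridgefield Pharma AG → Harbor Manufacturing Inc. (R1): 40% × 70% × 10% = 2.8% of Crosswind Services GmbH.
Chain via Slate Ventures LLC → Wildmere Foods Inc. (R1): 70% × 60% × 30% = 12.6% of Crosswind Services GmbH.
Chain via Quarry Group plc → Silverbay Industries Corp. (R1): 55% × 30% × 40% = 6.6% of Crosswind Services GmbH.
Aggregating (R2): 2.8% + 12.6% + 6.6% = 22%.
22% exceeds the 10% threshold, so Julia is a related party to Crosswind Services GmbH.

Yes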